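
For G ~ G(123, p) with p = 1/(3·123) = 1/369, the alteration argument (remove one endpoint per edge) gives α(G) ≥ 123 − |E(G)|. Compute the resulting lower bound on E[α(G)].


E[|E(G)|] = C(123, 2)·p = 7503 · (1/369) = 61/3.
E[α(G)] ≥ n − E[|E(G)|] = 123 − 61/3 = 308/3.
Numerically: ≈ 102.6667.
(This is only a lower bound; the true E[α(G)] may be larger.)

E[α(G)] ≥ 308/3 ≈ 102.6667.


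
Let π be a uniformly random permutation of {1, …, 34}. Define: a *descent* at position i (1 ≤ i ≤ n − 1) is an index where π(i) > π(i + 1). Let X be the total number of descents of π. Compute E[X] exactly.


Write X = Σ X_I over i = 1, …, 33, with X_I the indicator of one descent.
There are 33 indicators.
For each fixed i, the pair (π(i), π(i+1)) is a uniformly random ordered pair of distinct values from {1, …, 34}; by symmetry P[π(i) > π(i+1)] = 1/2.
By linearity: E[X] = 33 · (1/2) = (34 − 1) · (1/2) = 33/2 ≈ 16.5000.

E[X] = 33/2 = 16.5000.


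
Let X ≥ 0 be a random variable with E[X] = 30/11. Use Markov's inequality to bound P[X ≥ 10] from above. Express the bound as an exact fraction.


μ = E[X] = 30/11, a = 10.
Markov: P[X ≥ 10] ≤ μ/a = (30/11)/10 = 3/11.
Numerically: ≈ 0.272727.
(Since a = 10 > μ = 2.727273, the bound 3/11 is < 1 and informative.)

P[X ≥ 10] ≤ 3/11 ≈ 0.272727.


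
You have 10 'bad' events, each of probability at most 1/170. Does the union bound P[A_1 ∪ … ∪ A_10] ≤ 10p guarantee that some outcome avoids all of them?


Union bound: P[∪_{i=1}^{10} A_i] ≤ Σ_i P[A_i] ≤ 10·p = 10·(1/170) = 1/17.
Numerically: 1/17 ≈ 0.0588.
Is 1/17 < 1? YES.
Since P[∪ A_i] ≤ 1/17 < 1, the complement has P[∩ A_i^c] ≥ 1 − 1/17 = 16/17 > 0, so some outcome avoids every A_i.

10·p = 1/17 ≈ 0.0588; existence CERTIFIED by the union bound.


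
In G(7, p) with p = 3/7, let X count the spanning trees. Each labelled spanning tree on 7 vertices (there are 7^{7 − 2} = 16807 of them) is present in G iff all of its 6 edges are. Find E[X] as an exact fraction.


K_7 has 7^{7 − 2} = 16807 labelled spanning trees.
For each such spanning tree H, let X_H = 1 if all 6 edges of H are present in G. Then P[X_H = 1] = p^{6} = (3/7)^{6} = 729/117649.
By linearity of expectation: E[X] = Σ_H E[X_H] = 16807 · p^{6} = 16807 · 729/117649 = 729/7.
Numerically: E[X] ≈ 104.143.

E[X] = 16807 · (3/7)^{6} = 729/7 ≈ 104.143.


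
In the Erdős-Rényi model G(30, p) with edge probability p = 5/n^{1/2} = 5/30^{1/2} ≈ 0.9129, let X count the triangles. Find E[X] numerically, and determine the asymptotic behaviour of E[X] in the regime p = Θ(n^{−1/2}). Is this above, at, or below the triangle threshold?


Number of potential triangles: C(30, 3) = 4060.
Each occurs with probability p³ ≈ (0.9129)³ ≈ 7.607258e-01.
By linearity: E[X] = C(30, 3)·p³ ≈ 4060 · 7.607258e-01 ≈ 3088.5466.
Since α = 1/2 < 1, p = c/n^{1/2} ≫ 1/n is above the triangle threshold p ~ 1/n. Asymptotically E[X] ~ (c³/6)·n^{3(1−α)} = (5³/6)·n^{1.5} → ∞; triangles are abundant w.h.p.

E[X] ≈ 3088.5466; in regime p = Θ(1/n^{1/2}) E[X] diverges (above the triangle threshold p ~ 1/n).


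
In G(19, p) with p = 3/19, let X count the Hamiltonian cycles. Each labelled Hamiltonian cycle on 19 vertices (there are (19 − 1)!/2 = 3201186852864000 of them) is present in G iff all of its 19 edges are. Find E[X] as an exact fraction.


K_19 has (19 − 1)!/2 = 3201186852864000 labelled Hamiltonian cycles.
For each such Hamiltonian cycle H, let X_H = 1 if all 19 edges of H are present in G. Then P[X_H = 1] = p^{19} = (3/19)^{19} = 1162261467/1978419655660313589123979.
Summing the indicators: E[X] = Σ_H E[X_H] = 3201186852864000 · p^{19} = 3201186852864000 · 1162261467/1978419655660313589123979 = 3720616127750825791488000/1978419655660313589123979.
Numerically: E[X] ≈ 1.881.

E[X] = 3201186852864000 · (3/19)^{19} = 3720616127750825791488000/1978419655660313589123979 ≈ 1.881.


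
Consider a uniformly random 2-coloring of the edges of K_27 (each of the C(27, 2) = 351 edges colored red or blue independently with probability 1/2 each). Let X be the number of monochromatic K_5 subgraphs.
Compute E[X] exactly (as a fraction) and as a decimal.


Let X = Σ_S X_S over the C(27, 5) = 80730 subsets S of size 5, where X_S = 1 if the K_5 on S is monochromatic.
For a fixed S, the K_5 on S has C(5, 2) = 10 edges. P[all 10 edges red] = (1/2)^10, and likewise for blue, so P[monochromatic] = 2·(1/2)^10 = 2^{1 − 10} = 1/512.
Summing: E[X] = C(27, 5) · 2^{1 − 10} = 80730 · 1/512 = 40365/256.
Numerically: E[X] ≈ 157.6758.

E[X] = C(27,5)·2^(1−C(5,2)) = 40365/256 ≈ 157.6758.


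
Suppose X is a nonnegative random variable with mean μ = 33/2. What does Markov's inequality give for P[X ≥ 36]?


μ = E[X] = 33/2, a = 36.
Markov: P[X ≥ 36] ≤ μ/a = (33/2)/36 = 11/24.
Numerically: ≈ 0.45833.
(Since a = 36 > μ = 16.50000, the bound 11/24 is < 1 and informative.)

P[X ≥ 36] ≤ 11/24 ≈ 0.45833.


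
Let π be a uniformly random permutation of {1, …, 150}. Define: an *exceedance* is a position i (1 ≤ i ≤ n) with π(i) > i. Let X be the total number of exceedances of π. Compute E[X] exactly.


Write X = Σ_{i=1}^{150} X_i, where X_i = 1_{π(i) > i}.
For each fixed i, π(i) is uniform over {1, …, 150} (marginal of a uniform permutation), so P[π(i) > i] = (n − i)/n. Summing: Σ_{i=1}^{150} (n − i)/n = (0 + 1 + … + 149)/150 = 150(150 − 1)/(2·150) = (150 − 1)/2.
Hence E[X] = Σ_{i=1}^{150} (150 − i)/150 = 149/2 ≈ 74.5000.

E[X] = 149/2 = 74.5000.


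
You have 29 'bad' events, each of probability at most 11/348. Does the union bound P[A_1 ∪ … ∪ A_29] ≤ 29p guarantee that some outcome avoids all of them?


Union bound: P[∪_{i=1}^{29} A_i] ≤ Σ_i P[A_i] ≤ 29·p = 29·(11/348) = 11/12.
Numerically: 11/12 ≈ 0.917.
Is 11/12 < 1? YES.
Since P[∪ A_i] ≤ 11/12 < 1, the complement has P[∩ A_i^c] ≥ 1 − 11/12 = 1/12 > 0, so some outcome avoids every A_i.

29·p = 11/12 ≈ 0.917; existence CERTIFIED by the union bound.


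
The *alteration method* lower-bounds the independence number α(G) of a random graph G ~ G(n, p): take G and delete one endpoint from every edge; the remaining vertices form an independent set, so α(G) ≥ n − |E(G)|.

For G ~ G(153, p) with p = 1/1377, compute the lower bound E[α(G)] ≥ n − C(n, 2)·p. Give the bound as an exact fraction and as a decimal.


E[|E(G)|] = C(153, 2)·p = 11628 · (1/1377) = 76/9.
E[α(G)] ≥ n − E[|E(G)|] = 153 − 76/9 = 1301/9.
Numerically: ≈ 144.556.
(This is only a lower bound; the true E[α(G)] may be larger.)

E[α(G)] ≥ 1301/9 ≈ 144.556.


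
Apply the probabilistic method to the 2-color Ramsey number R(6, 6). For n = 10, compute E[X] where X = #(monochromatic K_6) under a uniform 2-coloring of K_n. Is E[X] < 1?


E[X] = C(10, 6) · 2^{1 − 15} = 210 · 2^{−14} = 210/16384.
As a reduced fraction: E[X] = 105/8192 ≈ 0.0128.
Is E[X] < 1? YES.
Since E[X] < 1, there exists a 2-coloring of K_{10} with no monochromatic K_6; hence R(6, 6) > 10.

E[X] = 105/8192 ≈ 0.0128; E[X] < 1, so R(6, 6) > 10.


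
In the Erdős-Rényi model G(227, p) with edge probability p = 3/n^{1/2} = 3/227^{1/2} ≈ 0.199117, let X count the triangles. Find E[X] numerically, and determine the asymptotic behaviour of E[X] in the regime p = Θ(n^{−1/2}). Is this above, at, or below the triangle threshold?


Number of potential triangles: C(227, 3) = 1923825.
Each occurs with probability p³ ≈ (0.199117)³ ≈ 7.89450635e-03.
By linearity: E[X] = C(227, 3)·p³ ≈ 1923825 · 7.89450635e-03 ≈ 15187.648678.
Since α = 1/2 < 1, p = c/n^{1/2} ≫ 1/n is above the triangle threshold p ~ 1/n. Asymptotically E[X] ~ (c³/6)·n^{3(1−α)} = (3³/6)·n^{1.5} → ∞; triangles are abundant w.h.p.

E[X] ≈ 15187.648678; in regime p = Θ(1/n^{1/2}) E[X] diverges (above the triangle threshold p ~ 1/n).


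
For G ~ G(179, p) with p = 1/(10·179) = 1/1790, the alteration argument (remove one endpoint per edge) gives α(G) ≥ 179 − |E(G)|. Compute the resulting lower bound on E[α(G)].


E[|E(G)|] = C(179, 2)·p = 15931 · (1/1790) = 89/10.
E[α(G)] ≥ n − E[|E(G)|] = 179 − 89/10 = 1701/10.
Numerically: ≈ 170.100000.
(This is only a lower bound; the true E[α(G)] may be larger.)

E[α(G)] ≥ 1701/10 ≈ 170.100000.


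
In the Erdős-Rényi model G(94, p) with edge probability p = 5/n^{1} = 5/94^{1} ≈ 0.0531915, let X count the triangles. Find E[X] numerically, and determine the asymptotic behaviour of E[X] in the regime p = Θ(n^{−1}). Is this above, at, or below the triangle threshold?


Number of potential triangles: C(94, 3) = 134044.
Each occurs with probability p³ ≈ (0.0531915)³ ≈ 1.50496518e-04.
By linearity: E[X] = C(94, 3)·p³ ≈ 134044 · 1.50496518e-04 ≈ 20.173155.
Here α = 1, so p = 5/n is exactly at the triangle threshold p ~ 1/n. Asymptotically E[X] → c³/6 = 5³/6 = 125/6 ≈ 20.833333, a bounded constant. In this regime the triangle count is asymptotically Poisson(c³/6).

E[X] ≈ 20.173155; in regime p = Θ(1/n^{1}) E[X] stays bounded (at the triangle threshold p ~ 1/n).


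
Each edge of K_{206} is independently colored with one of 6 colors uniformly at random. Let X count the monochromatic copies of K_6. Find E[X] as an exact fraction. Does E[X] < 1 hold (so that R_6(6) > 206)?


E[X] = C(206, 6) · 6^{1 − 15} = 98619368491 · 6^{−14} = 98619368491/78364164096.
As a reduced fraction: E[X] = 98619368491/78364164096 ≈ 1.258.
Is E[X] < 1? NO.
Since E[X] ≥ 1, the first-moment bound is inconclusive at n = 206; it does NOT by itself certify R_6(6) > 206.

E[X] = 98619368491/78364164096 ≈ 1.258; E[X] ≥ 1; first-moment method inconclusive here.


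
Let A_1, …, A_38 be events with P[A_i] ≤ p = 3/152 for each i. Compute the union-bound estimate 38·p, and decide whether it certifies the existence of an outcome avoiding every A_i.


Union bound: P[∪_{i=1}^{38} A_i] ≤ Σ_i P[A_i] ≤ 38·p = 38·(3/152) = 3/4.
Numerically: 3/4 ≈ 0.75000.
Is 3/4 < 1? YES.
Since P[∪ A_i] ≤ 3/4 < 1, the complement has P[∩ A_i^c] ≥ 1 − 3/4 = 1/4 > 0, so some outcome avoids every A_i.

38·p = 3/4 ≈ 0.75000; existence CERTIFIED by the union bound.


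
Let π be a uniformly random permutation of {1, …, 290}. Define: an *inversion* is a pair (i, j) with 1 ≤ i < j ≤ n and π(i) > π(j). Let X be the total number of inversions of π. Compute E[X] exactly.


Write X = Σ X_I over the C(290, 2) = 41905 pairs i < j, with X_I the indicator of one inversion.
There are 41905 indicators.
For each fixed pair i < j, the values π(i) and π(j) are two distinct elements of {1, …, 290} in uniformly random order; by symmetry P[π(i) > π(j)] = 1/2.
By linearity: E[X] = 41905 · (1/2) = C(290, 2) · (1/2) = 41905/2 = 41905/2 ≈ 20952.500000.

E[X] = 41905/2 = 20952.500000.


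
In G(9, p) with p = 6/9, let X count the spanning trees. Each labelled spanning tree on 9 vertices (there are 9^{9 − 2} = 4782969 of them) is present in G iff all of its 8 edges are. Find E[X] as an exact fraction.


K_9 has 9^{9 − 2} = 4782969 labelled spanning trees.
For each such spanning tree H, let X_H = 1 if all 8 edges of H are present in G. Then P[X_H = 1] = p^{8} = (2/3)^{8} = 256/6561.
Summing the indicators: E[X] = Σ_H E[X_H] = 4782969 · p^{8} = 4782969 · 256/6561 = 186624.
Numerically: E[X] ≈ 186624.

E[X] = 4782969 · (2/3)^{8} = 186624 ≈ 186624.


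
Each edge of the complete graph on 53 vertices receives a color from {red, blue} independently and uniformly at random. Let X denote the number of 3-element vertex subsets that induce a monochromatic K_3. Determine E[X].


Let X = Σ_S X_S over the C(53, 3) = 23426 subsets S of size 3, where X_S = 1 if the K_3 on S is monochromatic.
For a fixed S, the K_3 on S has C(3, 2) = 3 edges. P[all 3 edges red] = (1/2)^3, and likewise for blue, so P[monochromatic] = 2·(1/2)^3 = 2^{1 − 3} = 1/4.
By linearity: E[X] = C(53, 3) · 2^{1 − 3} = 23426 · 1/4 = 11713/2.
Numerically: E[X] ≈ 5856.500.

E[X] = C(53,3)·2^(1−C(3,2)) = 11713/2 ≈ 5856.500.


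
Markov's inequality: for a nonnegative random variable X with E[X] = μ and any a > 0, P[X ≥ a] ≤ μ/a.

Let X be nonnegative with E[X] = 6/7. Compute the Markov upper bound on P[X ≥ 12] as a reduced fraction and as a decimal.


μ = E[X] = 6/7, a = 12.
Markov: P[X ≥ 12] ≤ μ/a = (6/7)/12 = 1/14.
Numerically: ≈ 0.071.
(Since a = 12 > μ = 0.857, the bound 1/14 is < 1 and informative.)

P[X ≥ 12] ≤ 1/14 ≈ 0.071.


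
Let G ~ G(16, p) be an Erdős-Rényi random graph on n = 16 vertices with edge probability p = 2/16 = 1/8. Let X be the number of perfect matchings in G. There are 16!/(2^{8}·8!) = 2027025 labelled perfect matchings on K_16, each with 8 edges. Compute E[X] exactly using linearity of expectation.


K_16 has 16!/(2^{8}·8!) = 2027025 labelled perfect matchings.
For each such perfect matching H, let X_H = 1 if all 8 edges of H are present in G. Then P[X_H = 1] = p^{8} = (1/8)^{8} = 1/16777216.
By linearity of expectation: E[X] = Σ_H E[X_H] = 2027025 · p^{8} = 2027025 · 1/16777216 = 2027025/16777216.
Numerically: E[X] ≈ 0.12082.

E[X] = 2027025 · (1/8)^{8} = 2027025/16777216 ≈ 0.12082.


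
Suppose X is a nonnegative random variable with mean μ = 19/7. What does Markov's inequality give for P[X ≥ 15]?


μ = E[X] = 19/7, a = 15.
Markov: P[X ≥ 15] ≤ μ/a = (19/7)/15 = 19/105.
Numerically: ≈ 0.181.
(Since a = 15 > μ = 2.714, the bound 19/105 is < 1 and informative.)

P[X ≥ 15] ≤ 19/105 ≈ 0.181.


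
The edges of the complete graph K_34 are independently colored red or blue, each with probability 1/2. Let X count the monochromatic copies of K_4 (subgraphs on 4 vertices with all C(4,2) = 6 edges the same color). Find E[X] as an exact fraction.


Let X = Σ_S X_S over the C(34, 4) = 46376 subsets S of size 4, where X_S = 1 if the K_4 on S is monochromatic.
For a fixed S, the K_4 on S has C(4, 2) = 6 edges. P[all 6 edges red] = (1/2)^6, and likewise for blue, so P[monochromatic] = 2·(1/2)^6 = 2^{1 − 6} = 1/32.
By linearity: E[X] = C(34, 4) · 2^{1 − 6} = 46376 · 1/32 = 5797/4.
Numerically: E[X] ≈ 1449.25000.

E[X] = C(34,4)·2^(1−C(4,2)) = 5797/4 ≈ 1449.25000.


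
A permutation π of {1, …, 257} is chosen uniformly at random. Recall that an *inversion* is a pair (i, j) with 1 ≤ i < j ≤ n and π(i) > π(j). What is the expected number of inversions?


Write X = Σ X_I over the C(257, 2) = 32896 pairs i < j, with X_I the indicator of one inversion.
There are 32896 indicators.
For each fixed pair i < j, the values π(i) and π(j) are two distinct elements of {1, …, 257} in uniformly random order; by symmetry P[π(i) > π(j)] = 1/2.
By linearity: E[X] = 32896 · (1/2) = C(257, 2) · (1/2) = 32896/2 = 16448 ≈ 16448.0000.

E[X] = 16448 = 16448.0000.


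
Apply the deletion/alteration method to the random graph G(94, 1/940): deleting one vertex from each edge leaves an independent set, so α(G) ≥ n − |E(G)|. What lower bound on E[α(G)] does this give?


E[|E(G)|] = C(94, 2)·p = 4371 · (1/940) = 93/20.
E[α(G)] ≥ n − E[|E(G)|] = 94 − 93/20 = 1787/20.
Numerically: ≈ 89.35000.
(This is only a lower bound; the true E[α(G)] may be larger.)

E[α(G)] ≥ 1787/20 ≈ 89.35000.


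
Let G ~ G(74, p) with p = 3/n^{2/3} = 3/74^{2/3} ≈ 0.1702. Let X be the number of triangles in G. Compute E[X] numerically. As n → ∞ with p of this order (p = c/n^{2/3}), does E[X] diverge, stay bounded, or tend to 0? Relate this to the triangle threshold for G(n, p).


Number of potential triangles: C(74, 3) = 64824.
Each occurs with probability p³ ≈ (0.1702)³ ≈ 4.930606e-03.
By linearity: E[X] = C(74, 3)·p³ ≈ 64824 · 4.930606e-03 ≈ 319.6216.
Since α = 2/3 < 1, p = c/n^{2/3} ≫ 1/n is above the triangle threshold p ~ 1/n. Asymptotically E[X] ~ (c³/6)·n^{3(1−α)} = (3³/6)·n^{1} → ∞; triangles are abundant w.h.p.

E[X] ≈ 319.6216; in regime p = Θ(1/n^{2/3}) E[X] diverges (above the triangle threshold p ~ 1/n).


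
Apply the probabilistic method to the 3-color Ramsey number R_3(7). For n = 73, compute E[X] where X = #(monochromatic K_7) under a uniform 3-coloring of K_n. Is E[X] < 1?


E[X] = C(73, 7) · 3^{1 − 21} = 1629348612 · 3^{−20} = 1629348612/3486784401.
As a reduced fraction: E[X] = 543116204/1162261467 ≈ 0.46729.
Is E[X] < 1? YES.
Since E[X] < 1, there exists a 3-coloring of K_{73} with no monochromatic K_7; hence R_3(7) > 73.

E[X] = 543116204/1162261467 ≈ 0.46729; E[X] < 1, so R_3(7) > 73.


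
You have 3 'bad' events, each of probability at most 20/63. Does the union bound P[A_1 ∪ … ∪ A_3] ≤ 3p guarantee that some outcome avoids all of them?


Union bound: P[∪_{i=1}^{3} A_i] ≤ Σ_i P[A_i] ≤ 3·p = 3·(20/63) = 20/21.
Numerically: 20/21 ≈ 0.952381.
Is 20/21 < 1? YES.
Since P[∪ A_i] ≤ 20/21 < 1, the complement has P[∩ A_i^c] ≥ 1 − 20/21 = 1/21 > 0, so some outcome avoids every A_i.

3·p = 20/21 ≈ 0.952381; existence CERTIFIED by the union bound.


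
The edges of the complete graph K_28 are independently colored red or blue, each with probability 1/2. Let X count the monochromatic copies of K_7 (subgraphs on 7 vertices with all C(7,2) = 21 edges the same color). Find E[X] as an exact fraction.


Let X = Σ_S X_S over the C(28, 7) = 1184040 subsets S of size 7, where X_S = 1 if the K_7 on S is monochromatic.
For a fixed S, the K_7 on S has C(7, 2) = 21 edges. P[all 21 edges red] = (1/2)^21, and likewise for blue, so P[monochromatic] = 2·(1/2)^21 = 2^{1 − 21} = 1/1048576.
Summing: E[X] = C(28, 7) · 2^{1 − 21} = 1184040 · 1/1048576 = 148005/131072.
Numerically: E[X] ≈ 1.129.

E[X] = C(28,7)·2^(1−C(7,2)) = 148005/131072 ≈ 1.129.


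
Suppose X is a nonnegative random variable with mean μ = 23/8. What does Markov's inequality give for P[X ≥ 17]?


μ = E[X] = 23/8, a = 17.
Markov: P[X ≥ 17] ≤ μ/a = (23/8)/17 = 23/136.
Numerically: ≈ 0.16912.
(Since a = 17 > μ = 2.87500, the bound 23/136 is < 1 and informative.)

P[X ≥ 17] ≤ 23/136 ≈ 0.16912.


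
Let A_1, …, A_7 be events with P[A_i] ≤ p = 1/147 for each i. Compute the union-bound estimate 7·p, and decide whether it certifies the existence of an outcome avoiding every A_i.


Union bound: P[∪_{i=1}^{7} A_i] ≤ Σ_i P[A_i] ≤ 7·p = 7·(1/147) = 1/21.
Numerically: 1/21 ≈ 0.048.
Is 1/21 < 1? YES.
Since P[∪ A_i] ≤ 1/21 < 1, the complement has P[∩ A_i^c] ≥ 1 − 1/21 = 20/21 > 0, so some outcome avoids every A_i.

7·p = 1/21 ≈ 0.048; existence CERTIFIED by the union bound.


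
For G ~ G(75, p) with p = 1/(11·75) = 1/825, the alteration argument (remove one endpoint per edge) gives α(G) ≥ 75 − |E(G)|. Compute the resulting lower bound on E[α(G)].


E[|E(G)|] = C(75, 2)·p = 2775 · (1/825) = 37/11.
E[α(G)] ≥ n − E[|E(G)|] = 75 − 37/11 = 788/11.
Numerically: ≈ 71.6364.
(This is only a lower bound; the true E[α(G)] may be larger.)

E[α(G)] ≥ 788/11 ≈ 71.6364.


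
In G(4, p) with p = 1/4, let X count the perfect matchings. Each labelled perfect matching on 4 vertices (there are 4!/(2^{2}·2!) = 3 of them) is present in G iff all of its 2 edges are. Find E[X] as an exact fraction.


K_4 has 4!/(2^{2}·2!) = 3 labelled perfect matchings.
For each such perfect matching H, let X_H = 1 if all 2 edges of H are present in G. Then P[X_H = 1] = p^{2} = (1/4)^{2} = 1/16.
By linearity of expectation: E[X] = Σ_H E[X_H] = 3 · p^{2} = 3 · 1/16 = 3/16.
Numerically: E[X] ≈ 0.1875.

E[X] = 3 · (1/4)^{2} = 3/16 ≈ 0.1875.


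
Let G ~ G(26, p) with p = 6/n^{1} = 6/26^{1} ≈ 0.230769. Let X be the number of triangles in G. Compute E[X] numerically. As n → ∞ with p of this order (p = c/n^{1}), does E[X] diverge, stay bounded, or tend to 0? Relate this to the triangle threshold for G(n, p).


Number of potential triangles: C(26, 3) = 2600.
Each occurs with probability p³ ≈ (0.230769)³ ≈ 1.22894857e-02.
By linearity: E[X] = C(26, 3)·p³ ≈ 2600 · 1.22894857e-02 ≈ 31.952663.
Here α = 1, so p = 6/n is exactly at the triangle threshold p ~ 1/n. Asymptotically E[X] → c³/6 = 6³/6 = 36 ≈ 36.000000, a bounded constant. In this regime the triangle count is asymptotically Poisson(c³/6).

E[X] ≈ 31.952663; in regime p = Θ(1/n^{1}) E[X] stays bounded (at the triangle threshold p ~ 1/n).


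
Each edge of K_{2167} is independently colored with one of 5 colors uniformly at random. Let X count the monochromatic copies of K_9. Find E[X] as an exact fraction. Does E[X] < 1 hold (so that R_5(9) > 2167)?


E[X] = C(2167, 9) · 5^{1 − 36} = 2855899084841489792706810 · 5^{−35} = 2855899084841489792706810/2910383045673370361328125.
As a reduced fraction: E[X] = 571179816968297958541362/582076609134674072265625 ≈ 0.98128.
Is E[X] < 1? YES.
Since E[X] < 1, there exists a 5-coloring of K_{2167} with no monochromatic K_9; hence R_5(9) > 2167.

E[X] = 571179816968297958541362/582076609134674072265625 ≈ 0.98128; E[X] < 1, so R_5(9) > 2167.


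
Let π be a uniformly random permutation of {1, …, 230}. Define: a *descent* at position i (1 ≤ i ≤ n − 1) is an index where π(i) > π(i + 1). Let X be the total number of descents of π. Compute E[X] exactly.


Write X = Σ X_I over i = 1, …, 229, with X_I the indicator of one descent.
There are 229 indicators.
For each fixed i, the pair (π(i), π(i+1)) is a uniformly random ordered pair of distinct values from {1, …, 230}; by symmetry P[π(i) > π(i+1)] = 1/2.
By linearity: E[X] = 229 · (1/2) = (230 − 1) · (1/2) = 229/2 ≈ 114.5000.

E[X] = 229/2 = 114.5000.


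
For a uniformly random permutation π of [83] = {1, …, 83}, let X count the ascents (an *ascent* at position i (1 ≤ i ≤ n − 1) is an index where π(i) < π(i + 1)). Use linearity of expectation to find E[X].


Write X = Σ X_I over i = 1, …, 82, with X_I the indicator of one ascent.
There are 82 indicators.
For each fixed i, the pair (π(i), π(i+1)) is a uniformly random ordered pair of distinct values from {1, …, 83}; by symmetry P[π(i) < π(i+1)] = 1/2.
By linearity: E[X] = 82 · (1/2) = (83 − 1) · (1/2) = 41 ≈ 41.0000.

E[X] = 41 = 41.0000.


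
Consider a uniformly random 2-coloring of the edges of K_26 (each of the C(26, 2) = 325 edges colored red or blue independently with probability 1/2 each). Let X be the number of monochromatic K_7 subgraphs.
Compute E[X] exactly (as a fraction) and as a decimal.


Let X = Σ_S X_S over the C(26, 7) = 657800 subsets S of size 7, where X_S = 1 if the K_7 on S is monochromatic.
For a fixed S, the K_7 on S has C(7, 2) = 21 edges. P[all 21 edges red] = (1/2)^21, and likewise for blue, so P[monochromatic] = 2·(1/2)^21 = 2^{1 − 21} = 1/1048576.
By linearity: E[X] = C(26, 7) · 2^{1 − 21} = 657800 · 1/1048576 = 82225/131072.
Numerically: E[X] ≈ 0.627.

E[X] = C(26,7)·2^(1−C(7,2)) = 82225/131072 ≈ 0.627.


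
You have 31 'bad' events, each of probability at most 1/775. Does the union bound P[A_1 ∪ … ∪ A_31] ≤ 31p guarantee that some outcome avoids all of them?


Union bound: P[∪_{i=1}^{31} A_i] ≤ Σ_i P[A_i] ≤ 31·p = 31·(1/775) = 1/25.
Numerically: 1/25 ≈ 0.040.
Is 1/25 < 1? YES.
Since P[∪ A_i] ≤ 1/25 < 1, the complement has P[∩ A_i^c] ≥ 1 − 1/25 = 24/25 > 0, so some outcome avoids every A_i.

31·p = 1/25 ≈ 0.040; existence CERTIFIED by the union bound.


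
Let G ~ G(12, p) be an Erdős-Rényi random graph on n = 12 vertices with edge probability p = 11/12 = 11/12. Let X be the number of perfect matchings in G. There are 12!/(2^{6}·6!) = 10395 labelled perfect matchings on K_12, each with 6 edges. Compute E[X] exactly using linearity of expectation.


K_12 has 12!/(2^{6}·6!) = 10395 labelled perfect matchings.
For each such perfect matching H, let X_H = 1 if all 6 edges of H are present in G. Then P[X_H = 1] = p^{6} = (11/12)^{6} = 1771561/2985984.
By linearity of expectation: E[X] = Σ_H E[X_H] = 10395 · p^{6} = 10395 · 1771561/2985984 = 682050985/110592.
Numerically: E[X] ≈ 6167.3.

E[X] = 10395 · (11/12)^{6} = 682050985/110592 ≈ 6167.3.


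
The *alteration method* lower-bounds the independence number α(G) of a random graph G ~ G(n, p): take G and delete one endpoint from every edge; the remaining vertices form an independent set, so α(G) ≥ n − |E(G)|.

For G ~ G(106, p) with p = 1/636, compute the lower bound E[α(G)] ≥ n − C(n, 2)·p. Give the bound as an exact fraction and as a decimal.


E[|E(G)|] = C(106, 2)·p = 5565 · (1/636) = 35/4.
E[α(G)] ≥ n − E[|E(G)|] = 106 − 35/4 = 389/4.
Numerically: ≈ 97.250000.
(This is only a lower bound; the true E[α(G)] may be larger.)

E[α(G)] ≥ 389/4 ≈ 97.250000.


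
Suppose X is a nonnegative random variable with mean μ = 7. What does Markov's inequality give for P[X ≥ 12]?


μ = E[X] = 7, a = 12.
Markov: P[X ≥ 12] ≤ μ/a = (7)/12 = 7/12.
Numerically: ≈ 0.5833.
(Since a = 12 > μ = 7.0000, the bound 7/12 is < 1 and informative.)

P[X ≥ 12] ≤ 7/12 ≈ 0.5833.


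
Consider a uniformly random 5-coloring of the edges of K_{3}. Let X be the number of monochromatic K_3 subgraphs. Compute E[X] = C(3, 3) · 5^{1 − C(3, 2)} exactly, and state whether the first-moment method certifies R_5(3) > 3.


E[X] = C(3, 3) · 5^{1 − 3} = 1 · 5^{−2} = 1/25.
As a reduced fraction: E[X] = 1/25 ≈ 0.040.
Is E[X] < 1? YES.
Since E[X] < 1, there exists a 5-coloring of K_{3} with no monochromatic K_3; hence R_5(3) > 3.

E[X] = 1/25 ≈ 0.040; E[X] < 1, so R_5(3) > 3.


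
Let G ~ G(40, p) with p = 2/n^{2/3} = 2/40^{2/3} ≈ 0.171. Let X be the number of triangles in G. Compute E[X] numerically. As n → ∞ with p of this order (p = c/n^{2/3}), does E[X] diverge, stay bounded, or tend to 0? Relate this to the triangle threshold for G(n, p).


Number of potential triangles: C(40, 3) = 9880.
Each occurs with probability p³ ≈ (0.171)³ ≈ 5.00000e-03.
By linearity: E[X] = C(40, 3)·p³ ≈ 9880 · 5.00000e-03 ≈ 49.400.
Since α = 2/3 < 1, p = c/n^{2/3} ≫ 1/n is above the triangle threshold p ~ 1/n. Asymptotically E[X] ~ (c³/6)·n^{3(1−α)} = (2³/6)·n^{1} → ∞; triangles are abundant w.h.p.

E[X] ≈ 49.400; in regime p = Θ(1/n^{2/3}) E[X] diverges (above the triangle threshold p ~ 1/n).


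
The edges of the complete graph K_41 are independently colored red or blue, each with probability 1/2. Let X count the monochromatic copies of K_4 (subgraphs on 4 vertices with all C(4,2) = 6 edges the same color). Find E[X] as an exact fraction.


Let X = Σ_S X_S over the C(41, 4) = 101270 subsets S of size 4, where X_S = 1 if the K_4 on S is monochromatic.
For a fixed S, the K_4 on S has C(4, 2) = 6 edges. P[all 6 edges red] = (1/2)^6, and likewise for blue, so P[monochromatic] = 2·(1/2)^6 = 2^{1 − 6} = 1/32.
By linearity: E[X] = C(41, 4) · 2^{1 − 6} = 101270 · 1/32 = 50635/16.
Numerically: E[X] ≈ 3164.688.

E[X] = C(41,4)·2^(1−C(4,2)) = 50635/16 ≈ 3164.688.


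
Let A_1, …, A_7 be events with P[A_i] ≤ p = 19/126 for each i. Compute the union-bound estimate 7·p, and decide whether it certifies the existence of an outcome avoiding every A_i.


Union bound: P[∪_{i=1}^{7} A_i] ≤ Σ_i P[A_i] ≤ 7·p = 7·(19/126) = 19/18.
Numerically: 19/18 ≈ 1.05556.
Is 19/18 < 1? NO.
Since the bound 19/18 is ≥ 1, the union bound is uninformative here; it does NOT by itself certify existence.

7·p = 19/18 ≈ 1.05556; existence NOT certified by the union bound.


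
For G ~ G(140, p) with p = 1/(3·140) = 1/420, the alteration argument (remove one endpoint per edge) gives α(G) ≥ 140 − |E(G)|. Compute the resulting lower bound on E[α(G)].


E[|E(G)|] = C(140, 2)·p = 9730 · (1/420) = 139/6.
E[α(G)] ≥ n − E[|E(G)|] = 140 − 139/6 = 701/6.
Numerically: ≈ 116.83333.
(This is only a lower bound; the true E[α(G)] may be larger.)

E[α(G)] ≥ 701/6 ≈ 116.83333.


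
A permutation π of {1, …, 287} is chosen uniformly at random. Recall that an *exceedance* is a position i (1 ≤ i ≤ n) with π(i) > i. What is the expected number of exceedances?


Write X = Σ_{i=1}^{287} X_i, where X_i = 1_{π(i) > i}.
For each fixed i, π(i) is uniform over {1, …, 287} (marginal of a uniform permutation), so P[π(i) > i] = (n − i)/n. Summing: Σ_{i=1}^{287} (n − i)/n = (0 + 1 + … + 286)/287 = 287(287 − 1)/(2·287) = (287 − 1)/2.
Hence E[X] = Σ_{i=1}^{287} (287 − i)/287 = 143 ≈ 143.000.

E[X] = 143 = 143.000.


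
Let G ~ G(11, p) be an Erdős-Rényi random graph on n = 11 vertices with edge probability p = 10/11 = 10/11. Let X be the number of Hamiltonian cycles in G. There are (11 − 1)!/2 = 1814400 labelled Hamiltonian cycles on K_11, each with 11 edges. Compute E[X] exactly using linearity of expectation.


K_11 has (11 − 1)!/2 = 1814400 labelled Hamiltonian cycles.
For each such Hamiltonian cycle H, let X_H = 1 if all 11 edges of H are present in G. Then P[X_H = 1] = p^{11} = (10/11)^{11} = 100000000000/285311670611.
By linearity of expectation: E[X] = Σ_H E[X_H] = 1814400 · p^{11} = 1814400 · 100000000000/285311670611 = 181440000000000000/285311670611.
Numerically: E[X] ≈ 635936.

E[X] = 1814400 · (10/11)^{11} = 181440000000000000/285311670611 ≈ 635936.


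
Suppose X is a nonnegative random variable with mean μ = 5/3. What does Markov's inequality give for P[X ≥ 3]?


μ = E[X] = 5/3, a = 3.
Markov: P[X ≥ 3] ≤ μ/a = (5/3)/3 = 5/9.
Numerically: ≈ 0.55556.
(Since a = 3 > μ = 1.66667, the bound 5/9 is < 1 and informative.)

P[X ≥ 3] ≤ 5/9 ≈ 0.55556.


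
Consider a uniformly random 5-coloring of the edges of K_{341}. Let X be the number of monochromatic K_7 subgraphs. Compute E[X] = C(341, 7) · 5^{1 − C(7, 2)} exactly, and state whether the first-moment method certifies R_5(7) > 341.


E[X] = C(341, 7) · 5^{1 − 21} = 99984606876440 · 5^{−20} = 99984606876440/95367431640625.
As a reduced fraction: E[X] = 19996921375288/19073486328125 ≈ 1.0484.
Is E[X] < 1? NO.
Since E[X] ≥ 1, the first-moment bound is inconclusive at n = 341; it does NOT by itself certify R_5(7) > 341.

E[X] = 19996921375288/19073486328125 ≈ 1.0484; E[X] ≥ 1; first-moment method inconclusive here.


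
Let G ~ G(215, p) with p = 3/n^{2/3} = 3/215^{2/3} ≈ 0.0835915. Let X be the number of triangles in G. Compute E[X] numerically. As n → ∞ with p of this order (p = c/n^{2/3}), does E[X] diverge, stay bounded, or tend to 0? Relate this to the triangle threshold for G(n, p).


Number of potential triangles: C(215, 3) = 1633355.
Each occurs with probability p³ ≈ (0.0835915)³ ≈ 5.84099513e-04.
By linearity: E[X] = C(215, 3)·p³ ≈ 1633355 · 5.84099513e-04 ≈ 954.041860.
Since α = 2/3 < 1, p = c/n^{2/3} ≫ 1/n is above the triangle threshold p ~ 1/n. Asymptotically E[X] ~ (c³/6)·n^{3(1−α)} = (3³/6)·n^{1} → ∞; triangles are abundant w.h.p.

E[X] ≈ 954.041860; in regime p = Θ(1/n^{2/3}) E[X] diverges (above the triangle threshold p ~ 1/n).


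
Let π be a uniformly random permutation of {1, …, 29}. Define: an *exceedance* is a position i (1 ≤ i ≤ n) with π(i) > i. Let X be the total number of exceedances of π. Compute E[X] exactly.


Write X = Σ_{i=1}^{29} X_i, where X_i = 1_{π(i) > i}.
For each fixed i, π(i) is uniform over {1, …, 29} (marginal of a uniform permutation), so P[π(i) > i] = (n − i)/n. Summing: Σ_{i=1}^{29} (n − i)/n = (0 + 1 + … + 28)/29 = 29(29 − 1)/(2·29) = (29 − 1)/2.
Hence E[X] = Σ_{i=1}^{29} (29 − i)/29 = 14 ≈ 14.000.

E[X] = 14 = 14.000.


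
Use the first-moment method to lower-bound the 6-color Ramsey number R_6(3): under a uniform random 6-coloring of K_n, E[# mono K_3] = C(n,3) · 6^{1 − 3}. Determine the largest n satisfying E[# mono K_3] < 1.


We need C(n, 3) · 6^{1 − 3} < 1, i.e. C(n, 3) < 6^{3 − 1} = 36.
Check values of n near the boundary:
  n = 4: C(4, 3) = 4; 4 < 36? YES
  n = 5: C(5, 3) = 10; 10 < 36? YES
  n = 6: C(6, 3) = 20; 20 < 36? YES
  n = 7: C(7, 3) = 35; 35 < 36? YES
  n = 8: C(8, 3) = 56; 56 < 36? NO
  n = 9: C(9, 3) = 84; 84 < 36? NO
  n = 10: C(10, 3) = 120; 120 < 36? NO
The largest n with C(n, 3) < 36 is n = 7 (where E[X] = 35/36 ≈ 0.97222). Hence R_6(3) > 7, i.e. R_6(3) ≥ 8.

Largest n = 7; hence R_6(3) > 7.


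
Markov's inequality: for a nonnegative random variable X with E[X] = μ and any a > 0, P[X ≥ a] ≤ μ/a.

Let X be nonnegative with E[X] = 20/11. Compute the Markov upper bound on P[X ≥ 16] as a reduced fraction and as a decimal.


μ = E[X] = 20/11, a = 16.
Markov: P[X ≥ 16] ≤ μ/a = (20/11)/16 = 5/44.
Numerically: ≈ 0.114.
(Since a = 16 > μ = 1.818, the bound 5/44 is < 1 and informative.)

P[X ≥ 16] ≤ 5/44 ≈ 0.114.


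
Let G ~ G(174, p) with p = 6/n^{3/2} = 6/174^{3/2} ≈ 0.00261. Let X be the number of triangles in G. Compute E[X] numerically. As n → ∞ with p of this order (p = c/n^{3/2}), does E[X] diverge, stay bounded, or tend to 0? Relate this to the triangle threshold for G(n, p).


Number of potential triangles: C(174, 3) = 862924.
Each occurs with probability p³ ≈ (0.00261)³ ≈ 1.78641e-08.
By linearity: E[X] = C(174, 3)·p³ ≈ 862924 · 1.78641e-08 ≈ 0.015.
Since α = 3/2 > 1, p = c/n^{3/2} = o(1/n) is below the triangle threshold p ~ 1/n. Asymptotically E[X] ~ (c³/6)·n^{3(1−α)} = (6³/6)·n^{-1.5} → 0, so by Markov's inequality G has no triangles w.h.p.

E[X] ≈ 0.015; in regime p = Θ(1/n^{3/2}) E[X] tends to 0 (below the triangle threshold p ~ 1/n).


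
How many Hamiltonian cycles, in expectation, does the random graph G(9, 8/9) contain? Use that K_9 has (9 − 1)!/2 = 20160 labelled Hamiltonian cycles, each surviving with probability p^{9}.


K_9 has (9 − 1)!/2 = 20160 labelled Hamiltonian cycles.
For each such Hamiltonian cycle H, let X_H = 1 if all 9 edges of H are present in G. Then P[X_H = 1] = p^{9} = (8/9)^{9} = 134217728/387420489.
Summing the indicators: E[X] = Σ_H E[X_H] = 20160 · p^{9} = 20160 · 134217728/387420489 = 300647710720/43046721.
Numerically: E[X] ≈ 6984.

E[X] = 20160 · (8/9)^{9} = 300647710720/43046721 ≈ 6984.


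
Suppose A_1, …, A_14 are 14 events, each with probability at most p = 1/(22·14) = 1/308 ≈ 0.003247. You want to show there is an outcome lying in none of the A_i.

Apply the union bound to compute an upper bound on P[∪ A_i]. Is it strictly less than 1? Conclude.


Union bound: P[∪_{i=1}^{14} A_i] ≤ Σ_i P[A_i] ≤ 14·p = 14·(1/308) = 1/22.
Numerically: 1/22 ≈ 0.045455.
Is 1/22 < 1? YES.
Since P[∪ A_i] ≤ 1/22 < 1, the complement has P[∩ A_i^c] ≥ 1 − 1/22 = 21/22 > 0, so some outcome avoids every A_i.

14·p = 1/22 ≈ 0.045455; existence CERTIFIED by the union bound.


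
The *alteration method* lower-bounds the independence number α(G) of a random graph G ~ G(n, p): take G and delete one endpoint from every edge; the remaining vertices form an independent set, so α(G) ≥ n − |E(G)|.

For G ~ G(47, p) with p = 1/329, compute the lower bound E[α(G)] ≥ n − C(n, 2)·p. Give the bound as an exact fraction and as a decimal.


E[|E(G)|] = C(47, 2)·p = 1081 · (1/329) = 23/7.
E[α(G)] ≥ n − E[|E(G)|] = 47 − 23/7 = 306/7.
Numerically: ≈ 43.714.
(This is only a lower bound; the true E[α(G)] may be larger.)

E[α(G)] ≥ 306/7 ≈ 43.714.


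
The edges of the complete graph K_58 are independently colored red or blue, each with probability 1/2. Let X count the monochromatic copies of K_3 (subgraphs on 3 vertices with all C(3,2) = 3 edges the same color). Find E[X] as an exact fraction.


Let X = Σ_S X_S over the C(58, 3) = 30856 subsets S of size 3, where X_S = 1 if the K_3 on S is monochromatic.
For a fixed S, the K_3 on S has C(3, 2) = 3 edges. P[all 3 edges red] = (1/2)^3, and likewise for blue, so P[monochromatic] = 2·(1/2)^3 = 2^{1 − 3} = 1/4.
Summing: E[X] = C(58, 3) · 2^{1 − 3} = 30856 · 1/4 = 7714.
Numerically: E[X] ≈ 7714.000000.

E[X] = C(58,3)·2^(1−C(3,2)) = 7714 ≈ 7714.000000.


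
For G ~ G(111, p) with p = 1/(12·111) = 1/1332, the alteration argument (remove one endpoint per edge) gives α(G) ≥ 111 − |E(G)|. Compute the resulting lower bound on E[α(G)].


E[|E(G)|] = C(111, 2)·p = 6105 · (1/1332) = 55/12.
E[α(G)] ≥ n − E[|E(G)|] = 111 − 55/12 = 1277/12.
Numerically: ≈ 106.417.
(This is only a lower bound; the true E[α(G)] may be larger.)

E[α(G)] ≥ 1277/12 ≈ 106.417.


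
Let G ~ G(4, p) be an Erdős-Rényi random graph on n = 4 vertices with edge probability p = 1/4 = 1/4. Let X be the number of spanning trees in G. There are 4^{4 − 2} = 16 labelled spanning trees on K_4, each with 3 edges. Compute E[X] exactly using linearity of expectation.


K_4 has 4^{4 − 2} = 16 labelled spanning trees.
For each such spanning tree H, let X_H = 1 if all 3 edges of H are present in G. Then P[X_H = 1] = p^{3} = (1/4)^{3} = 1/64.
By linearity of expectation: E[X] = Σ_H E[X_H] = 16 · p^{3} = 16 · 1/64 = 1/4.
Numerically: E[X] ≈ 0.25.

E[X] = 16 · (1/4)^{3} = 1/4 ≈ 0.25.


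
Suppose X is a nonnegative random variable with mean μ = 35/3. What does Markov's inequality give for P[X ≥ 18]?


μ = E[X] = 35/3, a = 18.
Markov: P[X ≥ 18] ≤ μ/a = (35/3)/18 = 35/54.
Numerically: ≈ 0.64815.
(Since a = 18 > μ = 11.66667, the bound 35/54 is < 1 and informative.)

P[X ≥ 18] ≤ 35/54 ≈ 0.64815.


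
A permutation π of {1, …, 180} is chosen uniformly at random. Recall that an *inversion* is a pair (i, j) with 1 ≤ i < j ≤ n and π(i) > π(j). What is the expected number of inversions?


Write X = Σ X_I over the C(180, 2) = 16110 pairs i < j, with X_I the indicator of one inversion.
There are 16110 indicators.
For each fixed pair i < j, the values π(i) and π(j) are two distinct elements of {1, …, 180} in uniformly random order; by symmetry P[π(i) > π(j)] = 1/2.
By linearity: E[X] = 16110 · (1/2) = C(180, 2) · (1/2) = 16110/2 = 8055 ≈ 8055.000.

E[X] = 8055 = 8055.000.


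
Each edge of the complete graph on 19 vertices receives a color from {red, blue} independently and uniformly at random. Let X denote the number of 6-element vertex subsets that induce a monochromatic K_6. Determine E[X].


Let X = Σ_S X_S over the C(19, 6) = 27132 subsets S of size 6, where X_S = 1 if the K_6 on S is monochromatic.
For a fixed S, the K_6 on S has C(6, 2) = 15 edges. P[all 15 edges red] = (1/2)^15, and likewise for blue, so P[monochromatic] = 2·(1/2)^15 = 2^{1 − 15} = 1/16384.
By linearity: E[X] = C(19, 6) · 2^{1 − 15} = 27132 · 1/16384 = 6783/4096.
Numerically: E[X] ≈ 1.65601.

E[X] = C(19,6)·2^(1−C(6,2)) = 6783/4096 ≈ 1.65601.


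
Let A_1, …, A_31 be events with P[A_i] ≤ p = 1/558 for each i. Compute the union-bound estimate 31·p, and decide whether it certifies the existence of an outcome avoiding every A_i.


Union bound: P[∪_{i=1}^{31} A_i] ≤ Σ_i P[A_i] ≤ 31·p = 31·(1/558) = 1/18.
Numerically: 1/18 ≈ 0.05556.
Is 1/18 < 1? YES.
Since P[∪ A_i] ≤ 1/18 < 1, the complement has P[∩ A_i^c] ≥ 1 − 1/18 = 17/18 > 0, so some outcome avoids every A_i.

31·p = 1/18 ≈ 0.05556; existence CERTIFIED by the union bound.


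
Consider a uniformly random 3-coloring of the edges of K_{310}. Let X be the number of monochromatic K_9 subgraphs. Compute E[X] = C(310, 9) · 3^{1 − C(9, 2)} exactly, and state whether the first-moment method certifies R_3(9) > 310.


E[X] = C(310, 9) · 3^{1 − 36} = 64802334749614660 · 3^{−35} = 64802334749614660/50031545098999707.
As a reduced fraction: E[X] = 64802334749614660/50031545098999707 ≈ 1.295230.
Is E[X] < 1? NO.
Since E[X] ≥ 1, the first-moment bound is inconclusive at n = 310; it does NOT by itself certify R_3(9) > 310.

E[X] = 64802334749614660/50031545098999707 ≈ 1.295230; E[X] ≥ 1; first-moment method inconclusive here.


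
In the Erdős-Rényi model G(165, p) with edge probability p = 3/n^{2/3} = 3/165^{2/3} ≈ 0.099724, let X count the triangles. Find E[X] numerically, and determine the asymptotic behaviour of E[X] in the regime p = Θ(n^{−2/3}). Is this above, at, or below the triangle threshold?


Number of potential triangles: C(165, 3) = 735130.
Each occurs with probability p³ ≈ (0.099724)³ ≈ 9.9173554e-04.
By linearity: E[X] = C(165, 3)·p³ ≈ 735130 · 9.9173554e-04 ≈ 729.05455.
Since α = 2/3 < 1, p = c/n^{2/3} ≫ 1/n is above the triangle threshold p ~ 1/n. Asymptotically E[X] ~ (c³/6)·n^{3(1−α)} = (3³/6)·n^{1} → ∞; triangles are abundant w.h.p.

E[X] ≈ 729.05455; in regime p = Θ(1/n^{2/3}) E[X] diverges (above the triangle threshold p ~ 1/n).
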